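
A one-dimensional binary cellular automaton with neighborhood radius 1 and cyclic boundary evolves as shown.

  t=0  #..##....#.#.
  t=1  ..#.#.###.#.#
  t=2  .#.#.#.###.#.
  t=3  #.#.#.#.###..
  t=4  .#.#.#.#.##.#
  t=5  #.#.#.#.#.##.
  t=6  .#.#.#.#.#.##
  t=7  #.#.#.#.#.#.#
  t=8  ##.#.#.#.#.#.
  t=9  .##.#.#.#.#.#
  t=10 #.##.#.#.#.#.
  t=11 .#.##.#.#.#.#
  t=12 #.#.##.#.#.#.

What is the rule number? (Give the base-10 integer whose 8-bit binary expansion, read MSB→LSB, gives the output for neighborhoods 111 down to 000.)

227

  [7] ### => #  t=1,i=7
  [6] ##. => #  t=0,i=4
  [5] #.# => #  t=0,i=10
  [4] #.. => .  t=0,i=1
  [3] .## => .  t=0,i=3
  [2] .#. => .  t=0,i=0
  [1] ..# => #  t=0,i=2
  [0] ... => #  t=0,i=6
  bits 11100011 = 227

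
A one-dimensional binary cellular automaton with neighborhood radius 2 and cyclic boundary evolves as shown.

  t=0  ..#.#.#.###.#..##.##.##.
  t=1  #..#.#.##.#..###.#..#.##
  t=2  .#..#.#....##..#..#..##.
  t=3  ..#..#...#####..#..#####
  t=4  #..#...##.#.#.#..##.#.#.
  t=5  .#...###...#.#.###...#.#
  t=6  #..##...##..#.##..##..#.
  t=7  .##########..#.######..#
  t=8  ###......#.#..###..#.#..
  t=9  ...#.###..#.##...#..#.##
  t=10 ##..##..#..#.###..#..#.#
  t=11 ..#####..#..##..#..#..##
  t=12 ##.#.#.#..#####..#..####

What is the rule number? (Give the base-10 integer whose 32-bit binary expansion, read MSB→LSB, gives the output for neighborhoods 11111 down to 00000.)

  ##### -> .   bit 31 = 0  t=3,i=11
  ####. -> #   bit 30 = 1  t=3,i=12
  ###.# -> #   bit 29 = 1  t=0,i=10
  ###.. -> .   bit 28 = 0  t=1,i=0
  ##.## -> #   bit 27 = 1  t=0,i=17
  ##.#. -> .   bit 26 = 0  t=0,i=11
  ##..# -> #   bit 25 = 1  t=1,i=1
  ##... -> #   bit 24 = 1  t=0,i=23
  #.### -> #   bit 23 = 1  t=0,i=8
  #.##. -> .   bit 22 = 0  t=0,i=18
  #.#.# -> .   bit 21 = 0  t=0,i=4
  #.#.. -> .   bit 20 = 0  t=0,i=12
  #..## -> #   bit 19 = 1  t=0,i=14
  #..#. -> .   bit 18 = 0  t=1,i=2
  #...# -> #   bit 17 = 1  t=0,i=0
  #.... -> .   bit 16 = 0  t=2,i=8
  .#### -> #   bit 15 = 1  t=3,i=10
  .###. -> .   bit 14 = 0  t=0,i=9
  .##.# -> .   bit 13 = 0  t=0,i=16
  .##.. -> #   bit 12 = 1  t=0,i=22
  .#.## -> #   bit 11 = 1  t=0,i=7
  .#.#. -> #   bit 10 = 1  t=0,i=3
  .#..# -> #   bit 9 = 1  t=0,i=13
  .#... -> .   bit 8 = 0  t=2,i=7
  ..### -> .   bit 7 = 0  t=1,i=13
  ..##. -> #   bit 6 = 1  t=0,i=15
  ..#.# -> .   bit 5 = 0  t=0,i=2
  ..#.. -> .   bit 4 = 0  t=2,i=1
  ...## -> #   bit 3 = 1  t=2,i=10
  ...#. -> .   bit 2 = 0  t=0,i=1
  ....# -> #   bit 1 = 1  t=2,i=9
  ..... -> #   bit 0 = 1  t=8,i=5
  bits 01101011100010101001111001001011 = 1804246603

1804246603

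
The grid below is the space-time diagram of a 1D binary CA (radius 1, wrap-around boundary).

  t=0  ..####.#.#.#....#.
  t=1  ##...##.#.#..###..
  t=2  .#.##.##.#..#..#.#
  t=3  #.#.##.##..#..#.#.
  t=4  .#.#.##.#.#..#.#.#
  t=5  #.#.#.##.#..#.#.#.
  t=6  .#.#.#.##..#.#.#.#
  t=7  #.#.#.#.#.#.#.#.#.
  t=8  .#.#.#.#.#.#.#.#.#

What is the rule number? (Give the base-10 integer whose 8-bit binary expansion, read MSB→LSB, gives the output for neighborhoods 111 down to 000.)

99

  ###|.  b7=0 t=0,i=3
  ##.|#  b6=1 t=0,i=5
  #.#|#  b5=1 t=0,i=6
  #..|.  b4=0 t=0,i=12
  .##|.  b3=0 t=0,i=2
  .#.|.  b2=0 t=0,i=7
  ..#|#  b1=1 t=0,i=1
  ...|#  b0=1 t=0,i=0
  bits 01100011 = 99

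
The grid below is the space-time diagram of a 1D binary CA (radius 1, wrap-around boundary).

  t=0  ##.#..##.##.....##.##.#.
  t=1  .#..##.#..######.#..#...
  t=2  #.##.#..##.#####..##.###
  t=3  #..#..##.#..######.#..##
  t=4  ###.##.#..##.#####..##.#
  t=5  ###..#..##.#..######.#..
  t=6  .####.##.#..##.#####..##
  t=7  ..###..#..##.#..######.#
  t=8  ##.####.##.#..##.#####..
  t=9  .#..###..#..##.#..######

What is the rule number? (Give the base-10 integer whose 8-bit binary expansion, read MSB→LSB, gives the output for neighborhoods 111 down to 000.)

211

  ###|#  b7=1 t=1,i=11
  ##.|#  b6=1 t=0,i=1
  #.#|.  b5=0 t=0,i=2
  #..|#  b4=1 t=0,i=4
  .##|.  b3=0 t=0,i=0
  .#.|.  b2=0 t=0,i=3
  ..#|#  b1=1 t=0,i=5
  ...|#  b0=1 t=0,i=12
  bits 11010011 = 211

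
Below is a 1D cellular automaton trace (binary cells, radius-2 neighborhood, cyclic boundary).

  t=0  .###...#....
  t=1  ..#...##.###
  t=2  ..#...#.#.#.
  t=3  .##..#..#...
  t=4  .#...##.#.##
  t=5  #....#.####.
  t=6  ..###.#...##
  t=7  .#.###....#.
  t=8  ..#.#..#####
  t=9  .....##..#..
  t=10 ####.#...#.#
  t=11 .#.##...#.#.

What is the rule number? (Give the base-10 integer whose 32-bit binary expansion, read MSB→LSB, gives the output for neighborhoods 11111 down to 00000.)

  ##### -> #   bit 31 = 1  t=8,i=9
  ####. -> .   bit 30 = 0  t=5,i=9
  ###.# -> #   bit 29 = 1  t=5,i=10
  ###.. -> .   bit 28 = 0  t=0,i=3
  ##.## -> #   bit 27 = 1  t=1,i=8
  ##.#. -> #   bit 26 = 1  t=4,i=0
  ##..# -> .   bit 25 = 0  t=1,i=0
  ##... -> .   bit 24 = 0  t=0,i=4
  #.### -> .   bit 23 = 0  t=1,i=9
  #.##. -> #   bit 22 = 1  t=4,i=10
  #.#.# -> #   bit 21 = 1  t=2,i=8
  #.#.. -> .   bit 20 = 0  t=2,i=10
  #..## -> #   bit 19 = 1  t=6,i=1
  #..#. -> .   bit 18 = 0  t=1,i=1
  #...# -> .   bit 17 = 0  t=0,i=5
  #.... -> #   bit 16 = 1  t=0,i=9
  .#### -> .   bit 15 = 0  t=5,i=8
  .###. -> #   bit 14 = 1  t=0,i=2
  .##.# -> .   bit 13 = 0  t=1,i=7
  .##.. -> .   bit 12 = 0  t=3,i=2
  .#.## -> #   bit 11 = 1  t=4,i=9
  .#.#. -> .   bit 10 = 0  t=2,i=7
  .#..# -> #   bit 9 = 1  t=3,i=6
  .#... -> .   bit 8 = 0  t=0,i=8
  ..### -> .   bit 7 = 0  t=0,i=1
  ..##. -> #   bit 6 = 1  t=1,i=6
  ..#.# -> .   bit 5 = 0  t=2,i=6
  ..#.. -> #   bit 4 = 1  t=0,i=7
  ...## -> .   bit 3 = 0  t=0,i=0
  ...#. -> #   bit 2 = 1  t=0,i=6
  ....# -> #   bit 1 = 1  t=0,i=11
  ..... -> #   bit 0 = 1  t=0,i=10
  bits 10101100011010010100101001010111 = 2892581463

2892581463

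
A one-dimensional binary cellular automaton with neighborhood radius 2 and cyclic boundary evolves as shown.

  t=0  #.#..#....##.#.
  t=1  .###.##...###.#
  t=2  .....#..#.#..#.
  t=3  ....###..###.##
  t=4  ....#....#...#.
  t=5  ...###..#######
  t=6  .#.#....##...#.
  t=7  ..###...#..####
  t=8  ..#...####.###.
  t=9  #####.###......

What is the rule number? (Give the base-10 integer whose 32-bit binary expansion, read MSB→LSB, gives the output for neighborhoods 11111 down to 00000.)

  nb #####: next=.  (t=5,i=10, bit31=0)
  nb ####.: next=#  (t=5,i=13, bit30=1)
  nb ###.#: next=.  (t=1,i=3, bit29=0)
  nb ###..: next=.  (t=3,i=6, bit28=0)
  nb ##.##: next=.  (t=1,i=4, bit27=0)
  nb ##.#.: next=#  (t=0,i=12, bit26=1)
  nb ##..#: next=.  (t=3,i=7, bit25=0)
  nb ##...: next=.  (t=1,i=7, bit24=0)
  nb #.###: next=.  (t=1,i=1, bit23=0)
  nb #.##.: next=#  (t=1,i=5, bit22=1)
  nb #.#.#: next=.  (t=0,i=0, bit21=0)
  nb #.#..: next=#  (t=0,i=2, bit20=1)
  nb #..##: next=.  (t=3,i=8, bit19=0)
  nb #..#.: next=.  (t=0,i=4, bit18=0)
  nb #...#: next=#  (t=1,i=8, bit17=1)
  nb #....: next=.  (t=0,i=7, bit16=0)
  nb .####: next=#  (t=5,i=9, bit15=1)
  nb .###.: next=.  (t=1,i=2, bit14=0)
  nb .##.#: next=#  (t=0,i=11, bit13=1)
  nb .##..: next=.  (t=1,i=6, bit12=0)
  nb .#.##: next=.  (t=1,i=0, bit11=0)
  nb .#.#.: next=#  (t=0,i=1, bit10=1)
  nb .#..#: next=#  (t=0,i=3, bit9=1)
  nb .#...: next=#  (t=0,i=6, bit8=1)
  nb ..###: next=#  (t=1,i=10, bit7=1)
  nb ..##.: next=#  (t=0,i=10, bit6=1)
  nb ..#.#: next=.  (t=2,i=8, bit5=0)
  nb ..#..: next=#  (t=0,i=5, bit4=1)
  nb ...##: next=.  (t=0,i=9, bit3=0)
  nb ...#.: next=#  (t=2,i=4, bit2=1)
  nb ....#: next=.  (t=0,i=8, bit1=0)
  nb .....: next=.  (t=2,i=1, bit0=0)
  bits 01000100010100101010011111010100 = 1146267604

1146267604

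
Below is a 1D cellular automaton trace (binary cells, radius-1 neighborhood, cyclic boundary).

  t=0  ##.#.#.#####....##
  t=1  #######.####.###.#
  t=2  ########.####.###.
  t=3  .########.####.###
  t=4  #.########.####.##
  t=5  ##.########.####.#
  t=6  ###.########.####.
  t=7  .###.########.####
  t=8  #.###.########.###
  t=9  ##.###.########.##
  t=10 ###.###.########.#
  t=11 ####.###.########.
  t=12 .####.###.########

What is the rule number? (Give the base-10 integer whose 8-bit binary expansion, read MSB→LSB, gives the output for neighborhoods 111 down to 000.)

  ### -> #   bit 7 = 1  t=0,i=0
  ##. -> #   bit 6 = 1  t=0,i=1
  #.# -> #   bit 5 = 1  t=0,i=2
  #.. -> .   bit 4 = 0  t=0,i=12
  .## -> .   bit 3 = 0  t=0,i=7
  .#. -> #   bit 2 = 1  t=0,i=3
  ..# -> #   bit 1 = 1  t=0,i=15
  ... -> #   bit 0 = 1  t=0,i=13
  bits 11100111 = 231

231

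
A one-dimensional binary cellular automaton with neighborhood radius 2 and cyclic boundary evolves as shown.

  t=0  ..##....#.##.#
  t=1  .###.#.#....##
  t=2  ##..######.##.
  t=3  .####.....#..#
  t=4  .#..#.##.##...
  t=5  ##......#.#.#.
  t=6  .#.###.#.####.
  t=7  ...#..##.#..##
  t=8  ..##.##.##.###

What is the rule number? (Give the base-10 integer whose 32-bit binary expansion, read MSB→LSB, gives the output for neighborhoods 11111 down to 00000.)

  [31] ##### => .  t=2,i=6
  [30] ####. => .  t=2,i=8
  [29] ###.# => .  t=1,i=3
  [28] ###.. => #  t=3,i=4
  [27] ##.## => #  t=1,i=0
  [26] ##.#. => #  t=0,i=12
  [25] ##..# => #  t=2,i=2
  [24] ##... => .  t=0,i=4
  [23] #.### => #  t=1,i=1
  [22] #.##. => .  t=0,i=10
  [21] #.#.# => #  t=1,i=5
  [20] #.#.. => #  t=0,i=13
  [19] #..## => #  t=0,i=1
  [18] #..#. => .  t=3,i=12
  [17] #...# => .  t=7,i=1
  [16] #.... => #  t=0,i=5
  [15] .#### => .  t=2,i=5
  [14] .###. => .  t=1,i=2
  [13] .##.# => .  t=0,i=11
  [12] .##.. => #  t=0,i=3
  [11] .#.## => .  t=0,i=9
  [10] .#.#. => #  t=1,i=6
  [9] .#..# => .  t=0,i=0
  [8] .#... => #  t=1,i=8
  [7] ..### => #  t=2,i=4
  [6] ..##. => #  t=0,i=2
  [5] ..#.# => .  t=0,i=8
  [4] ..#.. => #  t=3,i=10
  [3] ...## => #  t=1,i=11
  [2] ...#. => #  t=0,i=7
  [1] ....# => .  t=0,i=6
  [0] ..... => #  t=3,i=7
  bits 00011110101110010001010111011101 = 515446237

515446237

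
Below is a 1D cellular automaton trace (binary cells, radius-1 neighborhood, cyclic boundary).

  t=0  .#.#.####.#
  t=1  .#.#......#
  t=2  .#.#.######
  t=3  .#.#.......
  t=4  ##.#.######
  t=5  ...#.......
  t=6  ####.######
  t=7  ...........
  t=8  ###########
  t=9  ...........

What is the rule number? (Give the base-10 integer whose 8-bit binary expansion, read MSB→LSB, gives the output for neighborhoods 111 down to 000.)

7

  [7] ### => .  t=0,i=6
  [6] ##. => .  t=0,i=8
  [5] #.# => .  t=0,i=0
  [4] #.. => .  t=1,i=4
  [3] .## => .  t=0,i=5
  [2] .#. => #  t=0,i=1
  [1] ..# => #  t=1,i=9
  [0] ... => #  t=1,i=5
  bits 00000111 = 7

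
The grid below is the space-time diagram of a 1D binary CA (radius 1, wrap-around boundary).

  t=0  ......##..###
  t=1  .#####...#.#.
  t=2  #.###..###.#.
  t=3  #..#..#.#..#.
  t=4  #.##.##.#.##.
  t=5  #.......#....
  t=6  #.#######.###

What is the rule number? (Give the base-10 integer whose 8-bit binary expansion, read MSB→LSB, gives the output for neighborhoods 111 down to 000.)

135

  ### -> #   bit 7 = 1  t=0,i=11
  ##. -> .   bit 6 = 0  t=0,i=7
  #.# -> .   bit 5 = 0  t=1,i=10
  #.. -> .   bit 4 = 0  t=0,i=0
  .## -> .   bit 3 = 0  t=0,i=6
  .#. -> #   bit 2 = 1  t=1,i=9
  ..# -> #   bit 1 = 1  t=0,i=5
  ... -> #   bit 0 = 1  t=0,i=1
  bits 10000111 = 135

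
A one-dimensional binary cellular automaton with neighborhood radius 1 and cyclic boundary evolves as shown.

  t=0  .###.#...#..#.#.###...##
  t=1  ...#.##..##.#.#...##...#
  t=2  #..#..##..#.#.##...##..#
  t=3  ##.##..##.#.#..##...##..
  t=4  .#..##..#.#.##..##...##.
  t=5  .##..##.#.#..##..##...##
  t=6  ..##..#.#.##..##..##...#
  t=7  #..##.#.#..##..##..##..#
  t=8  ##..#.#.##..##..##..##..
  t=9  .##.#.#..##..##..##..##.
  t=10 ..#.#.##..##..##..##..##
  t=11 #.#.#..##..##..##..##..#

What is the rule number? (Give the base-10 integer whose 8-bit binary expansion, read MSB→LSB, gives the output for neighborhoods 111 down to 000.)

  nb ###: next=.  (t=0,i=2, bit7=0)
  nb ##.: next=#  (t=0,i=3, bit6=1)
  nb #.#: next=.  (t=0,i=0, bit5=0)
  nb #..: next=#  (t=0,i=6, bit4=1)
  nb .##: next=.  (t=0,i=1, bit3=0)
  nb .#.: next=#  (t=0,i=5, bit2=1)
  nb ..#: next=.  (t=0,i=8, bit1=0)
  nb ...: next=.  (t=0,i=7, bit0=0)
  bits 01010100 = 84

84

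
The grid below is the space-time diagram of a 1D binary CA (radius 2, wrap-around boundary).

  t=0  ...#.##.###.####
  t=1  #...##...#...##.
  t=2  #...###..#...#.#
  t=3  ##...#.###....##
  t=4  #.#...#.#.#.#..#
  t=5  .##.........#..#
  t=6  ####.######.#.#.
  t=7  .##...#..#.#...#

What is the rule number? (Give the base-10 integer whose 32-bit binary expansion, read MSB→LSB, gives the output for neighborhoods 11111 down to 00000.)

1196742739

  #####|.  b31=0 t=6,i=7
  ####.|#  b30=1 t=0,i=14
  ###.#|.  b29=0 t=0,i=10
  ###..|.  b28=0 t=0,i=15
  ##.##|.  b27=0 t=0,i=7
  ##.#.|#  b26=1 t=1,i=15
  ##..#|#  b25=1 t=2,i=7
  ##...|#  b24=1 t=0,i=0
  #.###|.  b23=0 t=0,i=8
  #.##.|#  b22=1 t=0,i=5
  #.#.#|.  b21=0 t=4,i=8
  #.#..|#  b20=1 t=1,i=0
  #..##|.  b19=0 t=4,i=14
  #..#.|#  b18=1 t=2,i=8
  #...#|.  b17=0 t=0,i=1
  #....|.  b16=0 t=3,i=11
  .####|#  b15=1 t=0,i=13
  .###.|#  b14=1 t=0,i=9
  .##.#|.  b13=0 t=0,i=6
  .##..|#  b12=1 t=1,i=5
  .#.##|#  b11=1 t=0,i=4
  .#.#.|.  b10=0 t=4,i=7
  .#..#|.  b9=0 t=4,i=13
  .#...|.  b8=0 t=1,i=1
  ..###|.  b7=0 t=2,i=4
  ..##.|#  b6=1 t=1,i=4
  ..#.#|.  b5=0 t=0,i=3
  ..#..|#  b4=1 t=1,i=9
  ...##|.  b3=0 t=1,i=3
  ...#.|.  b2=0 t=0,i=2
  ....#|#  b1=1 t=3,i=12
  .....|#  b0=1 t=5,i=5
  bits 01000111010101001101100001010011 = 1196742739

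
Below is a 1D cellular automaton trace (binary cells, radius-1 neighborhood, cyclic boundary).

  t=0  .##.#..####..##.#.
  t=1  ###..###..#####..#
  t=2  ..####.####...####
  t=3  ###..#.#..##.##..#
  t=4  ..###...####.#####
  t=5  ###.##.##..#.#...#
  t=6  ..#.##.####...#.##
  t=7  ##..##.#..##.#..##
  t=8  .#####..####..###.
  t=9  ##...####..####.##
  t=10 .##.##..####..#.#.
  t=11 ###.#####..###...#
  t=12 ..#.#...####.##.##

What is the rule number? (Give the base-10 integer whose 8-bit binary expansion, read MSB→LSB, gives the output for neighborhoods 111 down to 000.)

  ###|.  b7=0 t=0,i=8
  ##.|#  b6=1 t=0,i=2
  #.#|.  b5=0 t=0,i=3
  #..|#  b4=1 t=0,i=5
  .##|#  b3=1 t=0,i=1
  .#.|.  b2=0 t=0,i=4
  ..#|#  b1=1 t=0,i=0
  ...|.  b0=0 t=2,i=12
  bits 01011010 = 90

90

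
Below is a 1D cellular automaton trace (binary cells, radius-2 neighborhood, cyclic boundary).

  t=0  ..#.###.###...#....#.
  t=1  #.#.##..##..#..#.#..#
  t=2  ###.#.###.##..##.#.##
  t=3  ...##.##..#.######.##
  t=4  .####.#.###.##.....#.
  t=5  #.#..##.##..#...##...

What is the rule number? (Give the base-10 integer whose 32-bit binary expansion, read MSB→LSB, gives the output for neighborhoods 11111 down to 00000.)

  #####|.  b31=0 t=2,i=0
  ####.|.  b30=0 t=2,i=1
  ###.#|.  b29=0 t=0,i=6
  ###..|.  b28=0 t=0,i=10
  ##.##|.  b27=0 t=0,i=7
  ##.#.|#  b26=1 t=1,i=1
  ##..#|#  b25=1 t=1,i=6
  ##...|.  b24=0 t=0,i=11
  #.###|#  b23=1 t=0,i=4
  #.##.|#  b22=1 t=1,i=4
  #.#.#|#  b21=1 t=1,i=2
  #.#..|#  b20=1 t=1,i=17
  #..##|#  b19=1 t=1,i=7
  #..#.|#  b18=1 t=1,i=11
  #...#|#  b17=1 t=0,i=0
  #....|.  b16=0 t=0,i=16
  .####|#  b15=1 t=2,i=20
  .###.|#  b14=1 t=0,i=5
  .##.#|#  b13=1 t=1,i=0
  .##..|.  b12=0 t=1,i=5
  .#.##|.  b11=0 t=0,i=3
  .#.#.|.  b10=0 t=1,i=16
  .#..#|.  b9=0 t=1,i=13
  .#...|#  b8=1 t=0,i=15
  ..###|.  b7=0 t=4,i=1
  ..##.|#  b6=1 t=1,i=8
  ..#.#|#  b5=1 t=0,i=2
  ..#..|.  b4=0 t=0,i=14
  ...##|#  b3=1 t=3,i=2
  ...#.|.  b2=0 t=0,i=1
  ....#|#  b1=1 t=0,i=17
  .....|#  b0=1 t=4,i=16
  bits 00000110111111101110000101101011 = 117367147

117367147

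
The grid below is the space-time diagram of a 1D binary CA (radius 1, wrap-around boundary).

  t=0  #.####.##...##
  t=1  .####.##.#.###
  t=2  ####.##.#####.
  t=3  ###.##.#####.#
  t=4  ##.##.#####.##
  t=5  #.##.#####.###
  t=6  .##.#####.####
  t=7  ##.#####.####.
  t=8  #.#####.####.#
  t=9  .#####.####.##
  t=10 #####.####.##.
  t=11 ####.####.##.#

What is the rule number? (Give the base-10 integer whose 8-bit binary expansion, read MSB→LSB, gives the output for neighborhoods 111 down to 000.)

190

  ###|#  b7=1 t=0,i=3
  ##.|.  b6=0 t=0,i=0
  #.#|#  b5=1 t=0,i=1
  #..|#  b4=1 t=0,i=9
  .##|#  b3=1 t=0,i=2
  .#.|#  b2=1 t=1,i=9
  ..#|#  b1=1 t=0,i=11
  ...|.  b0=0 t=0,i=10
  bits 10111110 = 190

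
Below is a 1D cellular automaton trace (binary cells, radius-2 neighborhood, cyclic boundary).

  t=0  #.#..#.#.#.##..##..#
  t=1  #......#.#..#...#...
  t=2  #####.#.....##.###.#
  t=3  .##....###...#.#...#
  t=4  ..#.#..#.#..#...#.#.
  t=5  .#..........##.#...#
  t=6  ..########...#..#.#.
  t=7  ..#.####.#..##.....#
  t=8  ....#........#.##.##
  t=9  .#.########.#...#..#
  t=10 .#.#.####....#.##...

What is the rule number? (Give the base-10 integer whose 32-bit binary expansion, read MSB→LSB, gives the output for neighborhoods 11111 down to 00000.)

2426483093

  ##### -> #   bit 31 = 1  t=2,i=1
  ####. -> .   bit 30 = 0  t=2,i=3
  ###.# -> .   bit 29 = 0  t=2,i=4
  ###.. -> #   bit 28 = 1  t=3,i=9
  ##.## -> .   bit 27 = 0  t=2,i=14
  ##.#. -> .   bit 26 = 0  t=0,i=1
  ##..# -> .   bit 25 = 0  t=0,i=13
  ##... -> .   bit 24 = 0  t=3,i=3
  #.### -> #   bit 23 = 1  t=2,i=15
  #.##. -> .   bit 22 = 0  t=0,i=11
  #.#.# -> #   bit 21 = 1  t=0,i=7
  #.#.. -> .   bit 20 = 0  t=0,i=2
  #..## -> .   bit 19 = 0  t=0,i=14
  #..#. -> .   bit 18 = 0  t=0,i=4
  #...# -> .   bit 17 = 0  t=1,i=14
  #.... -> #   bit 16 = 1  t=1,i=2
  .#### -> .   bit 15 = 0  t=2,i=0
  .###. -> .   bit 14 = 0  t=2,i=16
  .##.# -> #   bit 13 = 1  t=0,i=0
  .##.. -> #   bit 12 = 1  t=0,i=12
  .#.## -> .   bit 11 = 0  t=0,i=10
  .#.#. -> .   bit 10 = 0  t=0,i=6
  .#..# -> .   bit 9 = 0  t=0,i=3
  .#... -> #   bit 8 = 1  t=1,i=1
  ..### -> #   bit 7 = 1  t=3,i=7
  ..##. -> .   bit 6 = 0  t=0,i=15
  ..#.# -> .   bit 5 = 0  t=0,i=5
  ..#.. -> #   bit 4 = 1  t=1,i=0
  ...## -> .   bit 3 = 0  t=2,i=11
  ...#. -> #   bit 2 = 1  t=1,i=6
  ....# -> .   bit 1 = 0  t=1,i=5
  ..... -> #   bit 0 = 1  t=1,i=3
  bits 10010000101000010011000110010101 = 2426483093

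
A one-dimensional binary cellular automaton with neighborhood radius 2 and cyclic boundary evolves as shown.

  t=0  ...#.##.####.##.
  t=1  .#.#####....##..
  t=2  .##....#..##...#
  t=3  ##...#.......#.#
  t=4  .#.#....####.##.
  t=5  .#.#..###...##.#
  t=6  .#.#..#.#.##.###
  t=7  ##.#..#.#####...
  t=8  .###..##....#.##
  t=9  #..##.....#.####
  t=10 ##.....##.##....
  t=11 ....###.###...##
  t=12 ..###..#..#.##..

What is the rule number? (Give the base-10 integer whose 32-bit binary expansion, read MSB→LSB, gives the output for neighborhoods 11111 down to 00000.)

  #####|.  b31=0 t=1,i=5
  ####.|.  b30=0 t=0,i=10
  ###.#|.  b29=0 t=0,i=11
  ###..|#  b28=1 t=1,i=7
  ##.##|#  b27=1 t=0,i=7
  ##.#.|#  b26=1 t=5,i=14
  ##..#|#  b25=1 t=4,i=15
  ##...|.  b24=0 t=0,i=15
  #.###|.  b23=0 t=0,i=8
  #.##.|#  b22=1 t=0,i=5
  #.#.#|#  b21=1 t=5,i=1
  #.#..|#  b20=1 t=4,i=3
  #..##|.  b19=0 t=2,i=9
  #..#.|.  b18=0 t=4,i=0
  #...#|#  b17=1 t=1,i=15
  #....|.  b16=0 t=0,i=0
  .####|.  b15=0 t=0,i=9
  .###.|.  b14=0 t=3,i=0
  .##.#|#  b13=1 t=0,i=6
  .##..|.  b12=0 t=0,i=14
  .#.##|#  b11=1 t=0,i=4
  .#.#.|.  b10=0 t=4,i=2
  .#..#|.  b9=0 t=2,i=8
  .#...|.  b8=0 t=3,i=6
  ..###|#  b7=1 t=4,i=8
  ..##.|.  b6=0 t=1,i=12
  ..#.#|#  b5=1 t=0,i=3
  ..#..|.  b4=0 t=2,i=7
  ...##|#  b3=1 t=1,i=11
  ...#.|.  b2=0 t=0,i=2
  ....#|#  b1=1 t=0,i=1
  .....|#  b0=1 t=3,i=8
  bits 00011110011100100010100010101011 = 510797995

510797995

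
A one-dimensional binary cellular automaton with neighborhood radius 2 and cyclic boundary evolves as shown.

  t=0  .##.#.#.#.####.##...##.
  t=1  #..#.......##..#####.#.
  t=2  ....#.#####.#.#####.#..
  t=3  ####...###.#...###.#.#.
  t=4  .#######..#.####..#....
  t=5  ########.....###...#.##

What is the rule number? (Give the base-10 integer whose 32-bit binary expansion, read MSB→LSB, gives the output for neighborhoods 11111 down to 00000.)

3578433935

  nb #####: next=#  (t=1,i=17, bit31=1)
  nb ####.: next=#  (t=0,i=12, bit30=1)
  nb ###.#: next=.  (t=0,i=13, bit29=0)
  nb ###..: next=#  (t=3,i=3, bit28=1)
  nb ##.##: next=.  (t=0,i=14, bit27=0)
  nb ##.#.: next=#  (t=0,i=3, bit26=1)
  nb ##..#: next=.  (t=0,i=22, bit25=0)
  nb ##...: next=#  (t=0,i=17, bit24=1)
  nb #.###: next=.  (t=0,i=10, bit23=0)
  nb #.##.: next=#  (t=0,i=15, bit22=1)
  nb #.#.#: next=.  (t=0,i=4, bit21=0)
  nb #.#..: next=.  (t=1,i=0, bit20=0)
  nb #..##: next=#  (t=0,i=0, bit19=1)
  nb #..#.: next=.  (t=1,i=2, bit18=0)
  nb #...#: next=#  (t=0,i=18, bit17=1)
  nb #....: next=.  (t=1,i=5, bit16=0)
  nb .####: next=#  (t=0,i=11, bit15=1)
  nb .###.: next=.  (t=3,i=8, bit14=0)
  nb .##.#: next=.  (t=0,i=2, bit13=0)
  nb .##..: next=#  (t=0,i=16, bit12=1)
  nb .#.##: next=.  (t=0,i=9, bit11=0)
  nb .#.#.: next=.  (t=0,i=5, bit10=0)
  nb .#..#: next=.  (t=1,i=1, bit9=0)
  nb .#...: next=#  (t=1,i=4, bit8=1)
  nb ..###: next=#  (t=1,i=15, bit7=1)
  nb ..##.: next=.  (t=0,i=1, bit6=0)
  nb ..#.#: next=.  (t=2,i=4, bit5=0)
  nb ..#..: next=.  (t=1,i=3, bit4=0)
  nb ...##: next=#  (t=0,i=19, bit3=1)
  nb ...#.: next=#  (t=2,i=3, bit2=1)
  nb ....#: next=#  (t=1,i=9, bit1=1)
  nb .....: next=#  (t=1,i=6, bit0=1)
  bits 11010101010010101001000110001111 = 3578433935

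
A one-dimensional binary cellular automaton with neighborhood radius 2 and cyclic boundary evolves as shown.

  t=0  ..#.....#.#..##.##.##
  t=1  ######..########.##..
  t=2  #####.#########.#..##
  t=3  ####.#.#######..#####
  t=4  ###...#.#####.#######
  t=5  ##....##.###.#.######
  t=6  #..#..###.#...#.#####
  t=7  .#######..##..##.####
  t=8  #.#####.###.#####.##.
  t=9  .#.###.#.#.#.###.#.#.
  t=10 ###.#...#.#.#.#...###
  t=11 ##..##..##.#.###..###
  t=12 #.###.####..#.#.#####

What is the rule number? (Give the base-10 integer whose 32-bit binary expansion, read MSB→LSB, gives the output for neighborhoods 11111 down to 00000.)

  [31] ##### => #  t=1,i=2
  [30] ####. => #  t=1,i=4
  [29] ###.# => .  t=1,i=15
  [28] ###.. => .  t=1,i=5
  [27] ##.## => #  t=0,i=15
  [26] ##.#. => .  t=2,i=15
  [25] ##..# => #  t=0,i=0
  [24] ##... => .  t=4,i=3
  [23] #.### => .  t=2,i=6
  [22] #.##. => .  t=0,i=16
  [21] #.#.# => .  t=3,i=5
  [20] #.#.. => #  t=0,i=10
  [19] #..## => #  t=0,i=12
  [18] #..#. => #  t=0,i=1
  [17] #...# => .  t=4,i=4
  [16] #.... => #  t=0,i=4
  [15] .#### => #  t=1,i=1
  [14] .###. => #  t=5,i=10
  [13] .##.# => #  t=0,i=14
  [12] .##.. => .  t=0,i=20
  [11] .#.## => #  t=3,i=6
  [10] .#.#. => #  t=0,i=9
  [9] .#..# => #  t=0,i=11
  [8] .#... => #  t=0,i=3
  [7] ..### => #  t=1,i=0
  [6] ..##. => #  t=0,i=13
  [5] ..#.# => #  t=0,i=8
  [4] ..#.. => #  t=0,i=2
  [3] ...## => .  t=5,i=5
  [2] ...#. => .  t=0,i=7
  [1] ....# => .  t=0,i=6
  [0] ..... => #  t=0,i=5
  bits 11001010000111011110111111110001 = 3390959601

3390959601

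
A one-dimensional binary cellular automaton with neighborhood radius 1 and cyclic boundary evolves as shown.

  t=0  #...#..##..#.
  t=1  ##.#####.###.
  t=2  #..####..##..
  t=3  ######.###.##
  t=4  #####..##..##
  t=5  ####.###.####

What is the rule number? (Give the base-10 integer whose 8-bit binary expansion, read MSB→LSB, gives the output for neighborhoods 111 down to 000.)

158

  ### -> #   bit 7 = 1  t=1,i=4
  ##. -> .   bit 6 = 0  t=0,i=8
  #.# -> .   bit 5 = 0  t=0,i=12
  #.. -> #   bit 4 = 1  t=0,i=1
  .## -> #   bit 3 = 1  t=0,i=7
  .#. -> #   bit 2 = 1  t=0,i=0
  ..# -> #   bit 1 = 1  t=0,i=3
  ... -> .   bit 0 = 0  t=0,i=2
  bits 10011110 = 158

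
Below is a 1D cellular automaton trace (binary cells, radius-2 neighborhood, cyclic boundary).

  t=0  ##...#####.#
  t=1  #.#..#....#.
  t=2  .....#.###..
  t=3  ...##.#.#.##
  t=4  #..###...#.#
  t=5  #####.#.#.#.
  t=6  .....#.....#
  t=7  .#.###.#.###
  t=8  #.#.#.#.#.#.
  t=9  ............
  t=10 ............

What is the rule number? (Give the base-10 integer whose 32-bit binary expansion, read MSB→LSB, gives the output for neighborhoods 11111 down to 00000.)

  [31] ##### => .  t=0,i=7
  [30] ####. => .  t=0,i=8
  [29] ###.# => .  t=0,i=9
  [28] ###.. => .  t=0,i=1
  [27] ##.## => #  t=0,i=10
  [26] ##.#. => #  t=3,i=5
  [25] ##..# => #  t=4,i=1
  [24] ##... => #  t=0,i=2
  [23] #.### => .  t=0,i=11
  [22] #.##. => .  t=3,i=10
  [21] #.#.# => .  t=1,i=0
  [20] #.#.. => .  t=1,i=2
  [19] #..## => #  t=4,i=2
  [18] #..#. => .  t=1,i=4
  [17] #...# => .  t=0,i=3
  [16] #.... => #  t=1,i=7
  [15] .#### => .  t=0,i=6
  [14] .###. => #  t=0,i=0
  [13] .##.# => #  t=3,i=4
  [12] .##.. => #  t=3,i=11
  [11] .#.## => #  t=2,i=6
  [10] .#.#. => .  t=1,i=1
  [9] .#..# => .  t=1,i=3
  [8] .#... => .  t=1,i=6
  [7] ..### => #  t=0,i=5
  [6] ..##. => #  t=3,i=3
  [5] ..#.# => .  t=1,i=10
  [4] ..#.. => #  t=1,i=5
  [3] ...## => .  t=0,i=4
  [2] ...#. => #  t=1,i=9
  [1] ....# => #  t=1,i=8
  [0] ..... => .  t=2,i=0
  bits 00001111000010010111100011010110 = 252278998

252278998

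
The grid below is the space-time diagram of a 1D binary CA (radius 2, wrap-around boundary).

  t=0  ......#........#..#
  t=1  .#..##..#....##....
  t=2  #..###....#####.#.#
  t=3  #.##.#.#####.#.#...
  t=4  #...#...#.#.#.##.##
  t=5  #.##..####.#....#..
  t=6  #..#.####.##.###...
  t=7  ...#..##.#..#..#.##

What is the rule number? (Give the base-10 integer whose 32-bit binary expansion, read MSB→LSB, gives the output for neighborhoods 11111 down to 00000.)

  ##### -> .   bit 31 = 0  t=2,i=12
  ####. -> #   bit 30 = 1  t=2,i=13
  ###.# -> .   bit 29 = 0  t=2,i=14
  ###.. -> #   bit 28 = 1  t=2,i=5
  ##.## -> #   bit 27 = 1  t=4,i=16
  ##.#. -> #   bit 26 = 1  t=2,i=15
  ##..# -> .   bit 25 = 0  t=1,i=6
  ##... -> .   bit 24 = 0  t=1,i=15
  #.### -> .   bit 23 = 0  t=3,i=7
  #.##. -> .   bit 22 = 0  t=2,i=18
  #.#.# -> .   bit 21 = 0  t=2,i=16
  #.#.. -> #   bit 20 = 1  t=3,i=15
  #..## -> #   bit 19 = 1  t=1,i=3
  #..#. -> .   bit 18 = 0  t=0,i=17
  #...# -> #   bit 17 = 1  t=3,i=17
  #.... -> #   bit 16 = 1  t=0,i=1
  .#### -> #   bit 15 = 1  t=2,i=11
  .###. -> .   bit 14 = 0  t=2,i=4
  .##.# -> .   bit 13 = 0  t=3,i=3
  .##.. -> #   bit 12 = 1  t=1,i=5
  .#.## -> .   bit 11 = 0  t=2,i=17
  .#.#. -> #   bit 10 = 1  t=3,i=14
  .#..# -> .   bit 9 = 0  t=0,i=16
  .#... -> .   bit 8 = 0  t=0,i=0
  ..### -> #   bit 7 = 1  t=2,i=3
  ..##. -> #   bit 6 = 1  t=1,i=4
  ..#.# -> #   bit 5 = 1  t=3,i=0
  ..#.. -> .   bit 4 = 0  t=0,i=6
  ...## -> #   bit 3 = 1  t=1,i=12
  ...#. -> #   bit 2 = 1  t=0,i=5
  ....# -> #   bit 1 = 1  t=0,i=4
  ..... -> .   bit 0 = 0  t=0,i=2
  bits 01011100000110111001010011101110 = 1545311470

1545311470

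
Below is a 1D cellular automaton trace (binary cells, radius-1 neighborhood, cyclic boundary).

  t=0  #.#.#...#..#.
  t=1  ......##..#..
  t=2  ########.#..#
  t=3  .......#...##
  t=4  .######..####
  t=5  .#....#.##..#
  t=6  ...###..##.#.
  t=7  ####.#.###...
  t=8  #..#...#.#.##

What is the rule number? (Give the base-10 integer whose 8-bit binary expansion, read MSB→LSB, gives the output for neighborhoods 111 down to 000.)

75

  [7] ### => .  t=2,i=0
  [6] ##. => #  t=1,i=7
  [5] #.# => .  t=0,i=1
  [4] #.. => .  t=0,i=5
  [3] .## => #  t=1,i=6
  [2] .#. => .  t=0,i=0
  [1] ..# => #  t=0,i=7
  [0] ... => #  t=0,i=6
  bits 01001011 = 75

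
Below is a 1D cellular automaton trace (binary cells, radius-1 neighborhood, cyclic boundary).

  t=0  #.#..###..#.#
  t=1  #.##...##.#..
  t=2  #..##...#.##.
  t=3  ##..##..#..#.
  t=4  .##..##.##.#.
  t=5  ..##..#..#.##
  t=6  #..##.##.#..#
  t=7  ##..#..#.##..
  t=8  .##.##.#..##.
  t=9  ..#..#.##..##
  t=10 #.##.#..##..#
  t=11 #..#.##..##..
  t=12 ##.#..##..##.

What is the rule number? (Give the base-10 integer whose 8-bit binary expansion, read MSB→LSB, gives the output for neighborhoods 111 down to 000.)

  ###|.  b7=0 t=0,i=6
  ##.|#  b6=1 t=0,i=0
  #.#|.  b5=0 t=0,i=1
  #..|#  b4=1 t=0,i=3
  .##|.  b3=0 t=0,i=5
  .#.|#  b2=1 t=0,i=2
  ..#|.  b1=0 t=0,i=4
  ...|.  b0=0 t=1,i=5
  bits 01010100 = 84

84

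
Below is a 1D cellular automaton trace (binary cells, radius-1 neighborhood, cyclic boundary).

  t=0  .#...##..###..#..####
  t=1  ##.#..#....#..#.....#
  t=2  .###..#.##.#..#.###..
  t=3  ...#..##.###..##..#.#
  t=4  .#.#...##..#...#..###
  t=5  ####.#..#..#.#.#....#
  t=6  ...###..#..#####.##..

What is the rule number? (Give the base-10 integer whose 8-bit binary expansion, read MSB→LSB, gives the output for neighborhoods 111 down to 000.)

  ### -> .   bit 7 = 0  t=0,i=10
  ##. -> #   bit 6 = 1  t=0,i=6
  #.# -> #   bit 5 = 1  t=0,i=0
  #.. -> .   bit 4 = 0  t=0,i=2
  .## -> .   bit 3 = 0  t=0,i=5
  .#. -> #   bit 2 = 1  t=0,i=1
  ..# -> .   bit 1 = 0  t=0,i=4
  ... -> #   bit 0 = 1  t=0,i=3
  bits 01100101 = 101

101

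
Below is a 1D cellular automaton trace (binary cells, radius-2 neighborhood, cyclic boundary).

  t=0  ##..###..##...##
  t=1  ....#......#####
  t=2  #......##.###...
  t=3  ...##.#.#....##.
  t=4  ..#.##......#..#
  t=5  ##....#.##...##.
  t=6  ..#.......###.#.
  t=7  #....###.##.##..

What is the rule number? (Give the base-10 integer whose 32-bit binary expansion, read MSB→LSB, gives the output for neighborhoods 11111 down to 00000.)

621191817

  [31] ##### => .  t=1,i=13
  [30] ####. => .  t=0,i=0
  [29] ###.# => #  t=6,i=12
  [28] ###.. => .  t=0,i=1
  [27] ##.## => .  t=2,i=9
  [26] ##.#. => #  t=3,i=5
  [25] ##..# => .  t=0,i=2
  [24] ##... => #  t=0,i=11
  [23] #.### => .  t=2,i=10
  [22] #.##. => .  t=4,i=4
  [21] #.#.# => .  t=3,i=6
  [20] #.#.. => .  t=3,i=8
  [19] #..## => .  t=0,i=3
  [18] #..#. => #  t=4,i=1
  [17] #...# => #  t=0,i=12
  [16] #.... => .  t=1,i=1
  [15] .#### => #  t=0,i=15
  [14] .###. => .  t=0,i=5
  [13] .##.# => #  t=2,i=8
  [12] .##.. => .  t=0,i=10
  [11] .#.## => .  t=4,i=3
  [10] .#.#. => .  t=3,i=7
  [9] .#..# => #  t=4,i=0
  [8] .#... => .  t=1,i=5
  [7] ..### => #  t=0,i=4
  [6] ..##. => .  t=0,i=9
  [5] ..#.# => .  t=4,i=2
  [4] ..#.. => .  t=1,i=4
  [3] ...## => #  t=0,i=13
  [2] ...#. => .  t=1,i=3
  [1] ....# => .  t=1,i=2
  [0] ..... => #  t=1,i=7
  bits 00100101000001101010001010001001 = 621191817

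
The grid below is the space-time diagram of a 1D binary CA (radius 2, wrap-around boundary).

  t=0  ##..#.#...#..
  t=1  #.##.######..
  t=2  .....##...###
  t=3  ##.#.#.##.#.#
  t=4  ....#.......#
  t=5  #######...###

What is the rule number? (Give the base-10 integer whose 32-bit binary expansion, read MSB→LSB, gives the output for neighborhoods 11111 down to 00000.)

  #####|.  b31=0 t=1,i=7
  ####.|.  b30=0 t=1,i=9
  ###.#|.  b29=0 t=3,i=1
  ###..|#  b28=1 t=1,i=10
  ##.##|.  b27=0 t=1,i=4
  ##.#.|.  b26=0 t=3,i=2
  ##..#|#  b25=1 t=0,i=2
  ##...|#  b24=1 t=2,i=0
  #.###|#  b23=1 t=1,i=5
  #.##.|.  b22=0 t=1,i=2
  #.#.#|.  b21=0 t=3,i=3
  #.#..|#  b20=1 t=0,i=6
  #..##|.  b19=0 t=0,i=12
  #..#.|#  b18=1 t=0,i=3
  #...#|#  b17=1 t=0,i=8
  #....|#  b16=1 t=2,i=1
  .####|#  b15=1 t=1,i=6
  .###.|.  b14=0 t=2,i=11
  .##.#|.  b13=0 t=1,i=3
  .##..|.  b12=0 t=0,i=1
  .#.##|.  b11=0 t=1,i=1
  .#.#.|#  b10=1 t=0,i=5
  .#..#|.  b9=0 t=0,i=11
  .#...|#  b8=1 t=0,i=7
  ..###|#  b7=1 t=2,i=10
  ..##.|#  b6=1 t=0,i=0
  ..#.#|.  b5=0 t=0,i=4
  ..#..|#  b4=1 t=0,i=10
  ...##|.  b3=0 t=2,i=4
  ...#.|#  b2=1 t=0,i=9
  ....#|#  b1=1 t=2,i=3
  .....|.  b0=0 t=2,i=2
  bits 00010011100101111000010111010110 = 328697302

328697302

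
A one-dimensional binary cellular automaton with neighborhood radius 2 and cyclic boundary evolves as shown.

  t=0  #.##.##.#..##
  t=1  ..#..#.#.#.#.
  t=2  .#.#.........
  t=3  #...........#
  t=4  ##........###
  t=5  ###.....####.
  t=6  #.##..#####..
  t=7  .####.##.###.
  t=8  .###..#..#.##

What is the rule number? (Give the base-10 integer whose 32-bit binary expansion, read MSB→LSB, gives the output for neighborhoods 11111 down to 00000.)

1472240334

  nb #####: next=.  (t=4,i=12, bit31=0)
  nb ####.: next=#  (t=4,i=0, bit30=1)
  nb ###.#: next=.  (t=0,i=0, bit29=0)
  nb ###..: next=#  (t=4,i=1, bit28=1)
  nb ##.##: next=.  (t=0,i=1, bit27=0)
  nb ##.#.: next=#  (t=0,i=7, bit26=1)
  nb ##..#: next=#  (t=6,i=4, bit25=1)
  nb ##...: next=#  (t=3,i=1, bit24=1)
  nb #.###: next=#  (t=5,i=0, bit23=1)
  nb #.##.: next=#  (t=0,i=2, bit22=1)
  nb #.#.#: next=.  (t=1,i=7, bit21=0)
  nb #.#..: next=.  (t=0,i=8, bit20=0)
  nb #..##: next=.  (t=0,i=10, bit19=0)
  nb #..#.: next=.  (t=1,i=4, bit18=0)
  nb #...#: next=.  (t=1,i=0, bit17=0)
  nb #....: next=.  (t=2,i=5, bit16=0)
  nb .####: next=#  (t=4,i=11, bit15=1)
  nb .###.: next=.  (t=0,i=12, bit14=0)
  nb .##.#: next=.  (t=0,i=3, bit13=0)
  nb .##..: next=#  (t=3,i=0, bit12=1)
  nb .#.##: next=#  (t=6,i=1, bit11=1)
  nb .#.#.: next=.  (t=1,i=6, bit10=0)
  nb .#..#: next=#  (t=0,i=9, bit9=1)
  nb .#...: next=.  (t=1,i=12, bit8=0)
  nb ..###: next=#  (t=0,i=11, bit7=1)
  nb ..##.: next=#  (t=3,i=12, bit6=1)
  nb ..#.#: next=.  (t=1,i=5, bit5=0)
  nb ..#..: next=.  (t=1,i=2, bit4=0)
  nb ...##: next=#  (t=3,i=11, bit3=1)
  nb ...#.: next=#  (t=1,i=1, bit2=1)
  nb ....#: next=#  (t=2,i=12, bit1=1)
  nb .....: next=.  (t=2,i=6, bit0=0)
  bits 01010111110000001001101011001110 = 1472240334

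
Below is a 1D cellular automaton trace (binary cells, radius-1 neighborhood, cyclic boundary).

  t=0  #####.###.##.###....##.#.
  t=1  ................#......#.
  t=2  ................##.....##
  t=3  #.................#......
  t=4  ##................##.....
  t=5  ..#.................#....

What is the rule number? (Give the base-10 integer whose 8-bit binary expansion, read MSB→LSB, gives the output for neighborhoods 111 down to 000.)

20

  nb ###: next=.  (t=0,i=1, bit7=0)
  nb ##.: next=.  (t=0,i=4, bit6=0)
  nb #.#: next=.  (t=0,i=5, bit5=0)
  nb #..: next=#  (t=0,i=16, bit4=1)
  nb .##: next=.  (t=0,i=0, bit3=0)
  nb .#.: next=#  (t=0,i=23, bit2=1)
  nb ..#: next=.  (t=0,i=19, bit1=0)
  nb ...: next=.  (t=0,i=17, bit0=0)
  bits 00010100 = 20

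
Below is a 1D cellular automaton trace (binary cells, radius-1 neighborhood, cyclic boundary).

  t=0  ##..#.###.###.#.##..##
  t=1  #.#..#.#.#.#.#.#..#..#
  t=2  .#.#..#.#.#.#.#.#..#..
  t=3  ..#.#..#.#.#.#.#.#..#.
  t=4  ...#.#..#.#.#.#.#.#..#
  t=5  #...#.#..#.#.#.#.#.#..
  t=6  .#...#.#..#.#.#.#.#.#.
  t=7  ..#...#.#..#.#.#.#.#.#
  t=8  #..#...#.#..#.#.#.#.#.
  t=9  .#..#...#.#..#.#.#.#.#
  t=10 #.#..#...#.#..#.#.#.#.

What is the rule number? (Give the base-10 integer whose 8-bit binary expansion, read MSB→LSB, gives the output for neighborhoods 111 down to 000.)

  [7] ### => #  t=0,i=0
  [6] ##. => .  t=0,i=1
  [5] #.# => #  t=0,i=5
  [4] #.. => #  t=0,i=2
  [3] .## => .  t=0,i=6
  [2] .#. => .  t=0,i=4
  [1] ..# => .  t=0,i=3
  [0] ... => .  t=2,i=21
  bits 10110000 = 176

176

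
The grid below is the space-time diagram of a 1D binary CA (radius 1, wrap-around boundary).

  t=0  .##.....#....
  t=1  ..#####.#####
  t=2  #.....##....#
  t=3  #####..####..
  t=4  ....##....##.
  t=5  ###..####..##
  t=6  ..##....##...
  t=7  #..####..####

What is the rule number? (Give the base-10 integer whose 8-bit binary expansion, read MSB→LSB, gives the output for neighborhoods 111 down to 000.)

117

  nb ###: next=.  (t=1,i=3, bit7=0)
  nb ##.: next=#  (t=0,i=2, bit6=1)
  nb #.#: next=#  (t=1,i=7, bit5=1)
  nb #..: next=#  (t=0,i=3, bit4=1)
  nb .##: next=.  (t=0,i=1, bit3=0)
  nb .#.: next=#  (t=0,i=8, bit2=1)
  nb ..#: next=.  (t=0,i=0, bit1=0)
  nb ...: next=#  (t=0,i=4, bit0=1)
  bits 01110101 = 117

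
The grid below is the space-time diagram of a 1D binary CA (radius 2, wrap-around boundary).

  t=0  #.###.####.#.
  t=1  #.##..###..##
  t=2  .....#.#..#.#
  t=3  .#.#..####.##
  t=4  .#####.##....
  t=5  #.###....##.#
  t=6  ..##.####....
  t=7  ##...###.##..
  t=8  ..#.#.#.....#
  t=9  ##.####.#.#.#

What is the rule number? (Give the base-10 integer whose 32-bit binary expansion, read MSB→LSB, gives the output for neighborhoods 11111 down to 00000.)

3250439706

  nb #####: next=#  (t=4,i=3, bit31=1)
  nb ####.: next=#  (t=0,i=8, bit30=1)
  nb ###.#: next=.  (t=0,i=4, bit29=0)
  nb ###..: next=.  (t=1,i=8, bit28=0)
  nb ##.##: next=.  (t=0,i=5, bit27=0)
  nb ##.#.: next=.  (t=0,i=10, bit26=0)
  nb ##..#: next=.  (t=1,i=4, bit25=0)
  nb ##...: next=#  (t=4,i=9, bit24=1)
  nb #.###: next=#  (t=0,i=2, bit23=1)
  nb #.##.: next=.  (t=1,i=2, bit22=0)
  nb #.#.#: next=#  (t=0,i=0, bit21=1)
  nb #.#..: next=#  (t=2,i=7, bit20=1)
  nb #..##: next=#  (t=1,i=5, bit19=1)
  nb #..#.: next=#  (t=2,i=9, bit18=1)
  nb #...#: next=.  (t=7,i=3, bit17=0)
  nb #....: next=#  (t=2,i=1, bit16=1)
  nb .####: next=#  (t=0,i=7, bit15=1)
  nb .###.: next=#  (t=0,i=3, bit14=1)
  nb .##.#: next=.  (t=3,i=12, bit13=0)
  nb .##..: next=.  (t=1,i=3, bit12=0)
  nb .#.##: next=.  (t=0,i=1, bit11=0)
  nb .#.#.: next=#  (t=0,i=12, bit10=1)
  nb .#..#: next=#  (t=2,i=8, bit9=1)
  nb .#...: next=.  (t=2,i=0, bit8=0)
  nb ..###: next=.  (t=1,i=6, bit7=0)
  nb ..##.: next=.  (t=5,i=9, bit6=0)
  nb ..#.#: next=.  (t=2,i=5, bit5=0)
  nb ..#..: next=#  (t=8,i=12, bit4=1)
  nb ...##: next=#  (t=4,i=0, bit3=1)
  nb ...#.: next=.  (t=2,i=4, bit2=0)
  nb ....#: next=#  (t=2,i=3, bit1=1)
  nb .....: next=.  (t=2,i=2, bit0=0)
  bits 11000001101111011100011000011010 = 3250439706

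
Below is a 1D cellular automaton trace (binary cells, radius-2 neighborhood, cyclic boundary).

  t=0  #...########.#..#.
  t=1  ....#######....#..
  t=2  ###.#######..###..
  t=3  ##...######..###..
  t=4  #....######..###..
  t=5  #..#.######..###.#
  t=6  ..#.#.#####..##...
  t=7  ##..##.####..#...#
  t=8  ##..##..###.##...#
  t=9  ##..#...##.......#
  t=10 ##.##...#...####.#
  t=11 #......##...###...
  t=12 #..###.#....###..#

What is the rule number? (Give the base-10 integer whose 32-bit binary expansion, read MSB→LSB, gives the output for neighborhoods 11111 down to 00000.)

3492079831

  ##### -> #   bit 31 = 1  t=0,i=6
  ####. -> #   bit 30 = 1  t=0,i=10
  ###.# -> .   bit 29 = 0  t=0,i=11
  ###.. -> #   bit 28 = 1  t=1,i=10
  ##.## -> .   bit 27 = 0  t=2,i=3
  ##.#. -> .   bit 26 = 0  t=0,i=12
  ##..# -> .   bit 25 = 0  t=2,i=11
  ##... -> .   bit 24 = 0  t=1,i=11
  #.### -> .   bit 23 = 0  t=2,i=4
  #.##. -> .   bit 22 = 0  t=5,i=17
  #.#.# -> #   bit 21 = 1  t=6,i=4
  #.#.. -> .   bit 20 = 0  t=0,i=0
  #..## -> .   bit 19 = 0  t=2,i=12
  #..#. -> #   bit 18 = 1  t=0,i=15
  #...# -> .   bit 17 = 0  t=0,i=2
  #.... -> .   bit 16 = 0  t=1,i=12
  .#### -> #   bit 15 = 1  t=0,i=5
  .###. -> #   bit 14 = 1  t=2,i=1
  .##.# -> #   bit 13 = 1  t=7,i=5
  .##.. -> .   bit 12 = 0  t=3,i=1
  .#.## -> #   bit 11 = 1  t=5,i=4
  .#.#. -> .   bit 10 = 0  t=0,i=17
  .#..# -> .   bit 9 = 0  t=0,i=14
  .#... -> .   bit 8 = 0  t=0,i=1
  ..### -> #   bit 7 = 1  t=0,i=4
  ..##. -> #   bit 6 = 1  t=3,i=0
  ..#.# -> .   bit 5 = 0  t=0,i=16
  ..#.. -> #   bit 4 = 1  t=1,i=15
  ...## -> .   bit 3 = 0  t=0,i=3
  ...#. -> #   bit 2 = 1  t=1,i=14
  ....# -> #   bit 1 = 1  t=1,i=2
  ..... -> #   bit 0 = 1  t=1,i=0
  bits 11010000001001001110100011010111 = 3492079831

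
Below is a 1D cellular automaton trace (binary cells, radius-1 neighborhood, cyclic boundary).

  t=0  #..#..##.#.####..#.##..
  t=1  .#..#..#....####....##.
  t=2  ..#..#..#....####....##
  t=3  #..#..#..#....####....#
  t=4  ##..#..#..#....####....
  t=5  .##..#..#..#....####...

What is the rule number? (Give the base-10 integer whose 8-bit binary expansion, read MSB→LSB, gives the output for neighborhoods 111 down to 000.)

208

  [7] ### => #  t=0,i=12
  [6] ##. => #  t=0,i=7
  [5] #.# => .  t=0,i=8
  [4] #.. => #  t=0,i=1
  [3] .## => .  t=0,i=6
  [2] .#. => .  t=0,i=0
  [1] ..# => .  t=0,i=2
  [0] ... => .  t=1,i=9
  bits 11010000 = 208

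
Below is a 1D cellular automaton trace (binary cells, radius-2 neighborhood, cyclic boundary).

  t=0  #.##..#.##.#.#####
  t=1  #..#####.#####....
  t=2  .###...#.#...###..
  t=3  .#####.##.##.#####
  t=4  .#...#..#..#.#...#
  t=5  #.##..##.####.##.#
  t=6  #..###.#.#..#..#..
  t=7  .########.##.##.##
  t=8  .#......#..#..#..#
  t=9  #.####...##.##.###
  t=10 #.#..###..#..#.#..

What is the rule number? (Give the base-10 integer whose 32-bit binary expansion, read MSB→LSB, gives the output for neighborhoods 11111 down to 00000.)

  ##### -> .   bit 31 = 0  t=0,i=15
  ####. -> .   bit 30 = 0  t=0,i=17
  ###.# -> #   bit 29 = 1  t=0,i=0
  ###.. -> #   bit 28 = 1  t=1,i=13
  ##.## -> .   bit 27 = 0  t=0,i=1
  ##.#. -> #   bit 26 = 1  t=0,i=10
  ##..# -> #   bit 25 = 1  t=0,i=4
  ##... -> #   bit 24 = 1  t=1,i=14
  #.### -> #   bit 23 = 1  t=0,i=13
  #.##. -> .   bit 22 = 0  t=0,i=2
  #.#.# -> #   bit 21 = 1  t=0,i=11
  #.#.. -> .   bit 20 = 0  t=2,i=9
  #..## -> #   bit 19 = 1  t=1,i=2
  #..#. -> #   bit 18 = 1  t=0,i=5
  #...# -> #   bit 17 = 1  t=2,i=5
  #.... -> #   bit 16 = 1  t=1,i=15
  .#### -> .   bit 15 = 0  t=0,i=14
  .###. -> #   bit 14 = 1  t=2,i=2
  .##.# -> #   bit 13 = 1  t=0,i=9
  .##.. -> #   bit 12 = 1  t=0,i=3
  .#.## -> #   bit 11 = 1  t=0,i=7
  .#.#. -> #   bit 10 = 1  t=2,i=8
  .#..# -> #   bit 9 = 1  t=1,i=1
  .#... -> #   bit 8 = 1  t=2,i=10
  ..### -> #   bit 7 = 1  t=1,i=3
  ..##. -> .   bit 6 = 0  t=5,i=6
  ..#.# -> #   bit 5 = 1  t=0,i=6
  ..#.. -> .   bit 4 = 0  t=1,i=0
  ...## -> .   bit 3 = 0  t=2,i=0
  ...#. -> .   bit 2 = 0  t=1,i=17
  ....# -> .   bit 1 = 0  t=1,i=16
  ..... -> #   bit 0 = 1  t=8,i=4
  bits 00110111101011110111111110100001 = 934248353

934248353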